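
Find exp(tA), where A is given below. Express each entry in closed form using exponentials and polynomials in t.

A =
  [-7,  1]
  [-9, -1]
e^{tA} =
  [-3*t*exp(-4*t) + exp(-4*t), t*exp(-4*t)]
  [-9*t*exp(-4*t), 3*t*exp(-4*t) + exp(-4*t)]

Strategy: write A = P · J · P⁻¹ where J is a Jordan canonical form, so e^{tA} = P · e^{tJ} · P⁻¹, and e^{tJ} can be computed block-by-block.

A has Jordan form
J =
  [-4,  1]
  [ 0, -4]
(up to reordering of blocks).

Per-block formulas:
  For a 2×2 Jordan block J_2(-4): exp(t · J_2(-4)) = e^(-4t)·(I + t·N), where N is the 2×2 nilpotent shift.

After assembling e^{tJ} and conjugating by P, we get:

e^{tA} =
  [-3*t*exp(-4*t) + exp(-4*t), t*exp(-4*t)]
  [-9*t*exp(-4*t), 3*t*exp(-4*t) + exp(-4*t)]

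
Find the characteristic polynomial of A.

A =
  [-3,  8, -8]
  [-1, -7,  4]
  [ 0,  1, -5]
x^3 + 15*x^2 + 75*x + 125

Expanding det(x·I − A) (e.g. by cofactor expansion or by noting that A is similar to its Jordan form J, which has the same characteristic polynomial as A) gives
  χ_A(x) = x^3 + 15*x^2 + 75*x + 125
which factors as (x + 5)^3. The eigenvalues (with algebraic multiplicities) are λ = -5 with multiplicity 3.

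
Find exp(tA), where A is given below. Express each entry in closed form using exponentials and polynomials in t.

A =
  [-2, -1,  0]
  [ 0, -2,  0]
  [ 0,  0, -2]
e^{tA} =
  [exp(-2*t), -t*exp(-2*t), 0]
  [0, exp(-2*t), 0]
  [0, 0, exp(-2*t)]

Strategy: write A = P · J · P⁻¹ where J is a Jordan canonical form, so e^{tA} = P · e^{tJ} · P⁻¹, and e^{tJ} can be computed block-by-block.

A has Jordan form
J =
  [-2,  1,  0]
  [ 0, -2,  0]
  [ 0,  0, -2]
(up to reordering of blocks).

Per-block formulas:
  For a 1×1 block at λ = -2: exp(t · [-2]) = [e^(-2t)].
  For a 2×2 Jordan block J_2(-2): exp(t · J_2(-2)) = e^(-2t)·(I + t·N), where N is the 2×2 nilpotent shift.

After assembling e^{tJ} and conjugating by P, we get:

e^{tA} =
  [exp(-2*t), -t*exp(-2*t), 0]
  [0, exp(-2*t), 0]
  [0, 0, exp(-2*t)]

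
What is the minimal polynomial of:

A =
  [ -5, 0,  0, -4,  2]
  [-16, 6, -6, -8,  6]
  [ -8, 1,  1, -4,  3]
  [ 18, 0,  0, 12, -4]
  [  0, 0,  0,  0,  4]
x^2 - 7*x + 12

The characteristic polynomial is χ_A(x) = (x - 4)^3*(x - 3)^2, so the eigenvalues are known. The minimal polynomial is
  m_A(x) = Π_λ (x − λ)^{k_λ}
where k_λ is the size of the *largest* Jordan block for λ (equivalently, the smallest k with (A − λI)^k v = 0 for every generalised eigenvector v of λ).

  λ = 3: largest Jordan block has size 1, contributing (x − 3)
  λ = 4: largest Jordan block has size 1, contributing (x − 4)

So m_A(x) = (x - 4)*(x - 3) = x^2 - 7*x + 12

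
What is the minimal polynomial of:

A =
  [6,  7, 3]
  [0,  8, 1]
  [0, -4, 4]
x^3 - 18*x^2 + 108*x - 216

The characteristic polynomial is χ_A(x) = (x - 6)^3, so the eigenvalues are known. The minimal polynomial is
  m_A(x) = Π_λ (x − λ)^{k_λ}
where k_λ is the size of the *largest* Jordan block for λ (equivalently, the smallest k with (A − λI)^k v = 0 for every generalised eigenvector v of λ).

  λ = 6: largest Jordan block has size 3, contributing (x − 6)^3

So m_A(x) = (x - 6)^3 = x^3 - 18*x^2 + 108*x - 216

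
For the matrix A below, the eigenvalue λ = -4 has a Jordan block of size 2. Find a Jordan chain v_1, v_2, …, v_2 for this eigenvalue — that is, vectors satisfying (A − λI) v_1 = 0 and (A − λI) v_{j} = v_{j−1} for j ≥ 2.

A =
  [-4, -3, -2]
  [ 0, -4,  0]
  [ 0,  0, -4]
A Jordan chain for λ = -4 of length 2:
v_1 = (-3, 0, 0)ᵀ
v_2 = (0, 1, 0)ᵀ

Let N = A − (-4)·I. We want v_2 with N^2 v_2 = 0 but N^1 v_2 ≠ 0; then v_{j-1} := N · v_j for j = 2, …, 2.

Pick v_2 = (0, 1, 0)ᵀ.
Then v_1 = N · v_2 = (-3, 0, 0)ᵀ.

Sanity check: (A − (-4)·I) v_1 = (0, 0, 0)ᵀ = 0. ✓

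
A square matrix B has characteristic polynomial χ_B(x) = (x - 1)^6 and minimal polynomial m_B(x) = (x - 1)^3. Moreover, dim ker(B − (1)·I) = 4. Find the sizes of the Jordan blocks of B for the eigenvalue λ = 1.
Block sizes for λ = 1: [3, 1, 1, 1]

Step 1 — from the characteristic polynomial, algebraic multiplicity of λ = 1 is 6. From dim ker(B − (1)·I) = 4, there are exactly 4 Jordan blocks for λ = 1.
Step 2 — from the minimal polynomial, the factor (x − 1)^3 tells us the largest block for λ = 1 has size 3.
Step 3 — with total size 6, 4 blocks, and largest block 3, the block sizes (in nonincreasing order) are [3, 1, 1, 1].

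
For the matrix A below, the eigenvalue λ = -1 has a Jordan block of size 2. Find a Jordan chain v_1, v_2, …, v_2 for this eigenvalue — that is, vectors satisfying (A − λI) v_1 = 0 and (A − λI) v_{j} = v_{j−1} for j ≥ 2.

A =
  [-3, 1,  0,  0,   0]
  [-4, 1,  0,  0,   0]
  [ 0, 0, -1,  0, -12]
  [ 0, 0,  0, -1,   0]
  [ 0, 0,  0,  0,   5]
A Jordan chain for λ = -1 of length 2:
v_1 = (-2, -4, 0, 0, 0)ᵀ
v_2 = (1, 0, 0, 0, 0)ᵀ

Let N = A − (-1)·I. We want v_2 with N^2 v_2 = 0 but N^1 v_2 ≠ 0; then v_{j-1} := N · v_j for j = 2, …, 2.

Pick v_2 = (1, 0, 0, 0, 0)ᵀ.
Then v_1 = N · v_2 = (-2, -4, 0, 0, 0)ᵀ.

Sanity check: (A − (-1)·I) v_1 = (0, 0, 0, 0, 0)ᵀ = 0. ✓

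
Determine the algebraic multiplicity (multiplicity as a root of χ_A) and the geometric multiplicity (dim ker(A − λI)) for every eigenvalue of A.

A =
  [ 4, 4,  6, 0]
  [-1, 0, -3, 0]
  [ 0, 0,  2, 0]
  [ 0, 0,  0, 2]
λ = 2: alg = 4, geom = 3

Step 1 — factor the characteristic polynomial to read off the algebraic multiplicities:
  χ_A(x) = (x - 2)^4

Step 2 — compute geometric multiplicities via the rank-nullity identity g(λ) = n − rank(A − λI):
  rank(A − (2)·I) = 1, so dim ker(A − (2)·I) = n − 1 = 3

Summary:
  λ = 2: algebraic multiplicity = 4, geometric multiplicity = 3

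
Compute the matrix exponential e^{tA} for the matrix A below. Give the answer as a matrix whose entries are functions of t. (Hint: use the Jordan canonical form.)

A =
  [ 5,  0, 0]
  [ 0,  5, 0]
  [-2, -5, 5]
e^{tA} =
  [exp(5*t), 0, 0]
  [0, exp(5*t), 0]
  [-2*t*exp(5*t), -5*t*exp(5*t), exp(5*t)]

Strategy: write A = P · J · P⁻¹ where J is a Jordan canonical form, so e^{tA} = P · e^{tJ} · P⁻¹, and e^{tJ} can be computed block-by-block.

A has Jordan form
J =
  [5, 1, 0]
  [0, 5, 0]
  [0, 0, 5]
(up to reordering of blocks).

Per-block formulas:
  For a 2×2 Jordan block J_2(5): exp(t · J_2(5)) = e^(5t)·(I + t·N), where N is the 2×2 nilpotent shift.
  For a 1×1 block at λ = 5: exp(t · [5]) = [e^(5t)].

After assembling e^{tJ} and conjugating by P, we get:

e^{tA} =
  [exp(5*t), 0, 0]
  [0, exp(5*t), 0]
  [-2*t*exp(5*t), -5*t*exp(5*t), exp(5*t)]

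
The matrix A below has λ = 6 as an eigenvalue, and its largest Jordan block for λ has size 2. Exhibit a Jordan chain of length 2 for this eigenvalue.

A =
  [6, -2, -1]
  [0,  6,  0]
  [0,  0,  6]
A Jordan chain for λ = 6 of length 2:
v_1 = (-2, 0, 0)ᵀ
v_2 = (0, 1, 0)ᵀ

Let N = A − (6)·I. We want v_2 with N^2 v_2 = 0 but N^1 v_2 ≠ 0; then v_{j-1} := N · v_j for j = 2, …, 2.

Pick v_2 = (0, 1, 0)ᵀ.
Then v_1 = N · v_2 = (-2, 0, 0)ᵀ.

Sanity check: (A − (6)·I) v_1 = (0, 0, 0)ᵀ = 0. ✓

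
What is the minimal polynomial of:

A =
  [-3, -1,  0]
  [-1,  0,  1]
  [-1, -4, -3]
x^3 + 6*x^2 + 12*x + 8

The characteristic polynomial is χ_A(x) = (x + 2)^3, so the eigenvalues are known. The minimal polynomial is
  m_A(x) = Π_λ (x − λ)^{k_λ}
where k_λ is the size of the *largest* Jordan block for λ (equivalently, the smallest k with (A − λI)^k v = 0 for every generalised eigenvector v of λ).

  λ = -2: largest Jordan block has size 3, contributing (x + 2)^3

So m_A(x) = (x + 2)^3 = x^3 + 6*x^2 + 12*x + 8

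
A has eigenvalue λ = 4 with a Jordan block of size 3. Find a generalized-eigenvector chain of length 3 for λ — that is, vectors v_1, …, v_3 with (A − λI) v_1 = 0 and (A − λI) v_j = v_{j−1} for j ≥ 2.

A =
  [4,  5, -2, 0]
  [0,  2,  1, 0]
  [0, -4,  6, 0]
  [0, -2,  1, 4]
A Jordan chain for λ = 4 of length 3:
v_1 = (-2, 0, 0, 0)ᵀ
v_2 = (5, -2, -4, -2)ᵀ
v_3 = (0, 1, 0, 0)ᵀ

Let N = A − (4)·I. We want v_3 with N^3 v_3 = 0 but N^2 v_3 ≠ 0; then v_{j-1} := N · v_j for j = 3, …, 2.

Pick v_3 = (0, 1, 0, 0)ᵀ.
Then v_2 = N · v_3 = (5, -2, -4, -2)ᵀ.
Then v_1 = N · v_2 = (-2, 0, 0, 0)ᵀ.

Sanity check: (A − (4)·I) v_1 = (0, 0, 0, 0)ᵀ = 0. ✓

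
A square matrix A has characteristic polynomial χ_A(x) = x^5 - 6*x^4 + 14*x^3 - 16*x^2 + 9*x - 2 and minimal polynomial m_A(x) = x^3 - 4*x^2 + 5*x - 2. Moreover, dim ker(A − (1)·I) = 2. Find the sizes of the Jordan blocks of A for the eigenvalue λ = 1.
Block sizes for λ = 1: [2, 2]

Step 1 — from the characteristic polynomial, algebraic multiplicity of λ = 1 is 4. From dim ker(A − (1)·I) = 2, there are exactly 2 Jordan blocks for λ = 1.
Step 2 — from the minimal polynomial, the factor (x − 1)^2 tells us the largest block for λ = 1 has size 2.
Step 3 — with total size 4, 2 blocks, and largest block 2, the block sizes (in nonincreasing order) are [2, 2].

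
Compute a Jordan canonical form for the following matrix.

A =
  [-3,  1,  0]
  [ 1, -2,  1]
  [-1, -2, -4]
J_3(-3)

The characteristic polynomial is
  det(x·I − A) = x^3 + 9*x^2 + 27*x + 27 = (x + 3)^3

Eigenvalues and multiplicities (the geometric multiplicity of λ is n − rank(A − λI), which equals the number of Jordan blocks for λ):
  λ = -3: algebraic multiplicity = 3, geometric multiplicity = 1

Determining the block sizes for each eigenvalue:
  λ = -3: one block (gm = 1), so the single block has size am = 3 → block sizes [3]

Assembling the blocks gives a Jordan form
J =
  [-3,  1,  0]
  [ 0, -3,  1]
  [ 0,  0, -3]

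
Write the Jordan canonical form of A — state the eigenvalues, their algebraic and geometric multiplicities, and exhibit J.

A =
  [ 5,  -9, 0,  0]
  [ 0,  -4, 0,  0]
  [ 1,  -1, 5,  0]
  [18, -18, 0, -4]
J_1(-4) ⊕ J_1(-4) ⊕ J_2(5)

The characteristic polynomial is
  det(x·I − A) = x^4 - 2*x^3 - 39*x^2 + 40*x + 400 = (x - 5)^2*(x + 4)^2

Eigenvalues and multiplicities (the geometric multiplicity of λ is n − rank(A − λI), which equals the number of Jordan blocks for λ):
  λ = -4: algebraic multiplicity = 2, geometric multiplicity = 2
  λ = 5: algebraic multiplicity = 2, geometric multiplicity = 1

Determining the block sizes for each eigenvalue:
  λ = -4: gm = am = 2, so every block has size 1 → block sizes [1, 1]
  λ = 5: one block (gm = 1), so the single block has size am = 2 → block sizes [2]

Assembling the blocks gives a Jordan form
J =
  [-4,  0, 0, 0]
  [ 0, -4, 0, 0]
  [ 0,  0, 5, 1]
  [ 0,  0, 0, 5]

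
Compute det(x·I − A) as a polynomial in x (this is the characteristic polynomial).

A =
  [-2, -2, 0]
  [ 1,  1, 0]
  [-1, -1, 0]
x^3 + x^2

Expanding det(x·I − A) (e.g. by cofactor expansion or by noting that A is similar to its Jordan form J, which has the same characteristic polynomial as A) gives
  χ_A(x) = x^3 + x^2
which factors as x^2*(x + 1). The eigenvalues (with algebraic multiplicities) are λ = -1 with multiplicity 1, λ = 0 with multiplicity 2.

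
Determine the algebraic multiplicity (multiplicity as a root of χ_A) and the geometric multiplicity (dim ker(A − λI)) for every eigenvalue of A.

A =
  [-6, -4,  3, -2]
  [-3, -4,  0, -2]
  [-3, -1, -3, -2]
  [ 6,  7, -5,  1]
λ = -3: alg = 4, geom = 2

Step 1 — factor the characteristic polynomial to read off the algebraic multiplicities:
  χ_A(x) = (x + 3)^4

Step 2 — compute geometric multiplicities via the rank-nullity identity g(λ) = n − rank(A − λI):
  rank(A − (-3)·I) = 2, so dim ker(A − (-3)·I) = n − 2 = 2

Summary:
  λ = -3: algebraic multiplicity = 4, geometric multiplicity = 2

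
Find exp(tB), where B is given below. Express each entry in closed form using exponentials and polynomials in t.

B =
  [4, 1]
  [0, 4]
e^{tB} =
  [exp(4*t), t*exp(4*t)]
  [0, exp(4*t)]

Strategy: write B = P · J · P⁻¹ where J is a Jordan canonical form, so e^{tB} = P · e^{tJ} · P⁻¹, and e^{tJ} can be computed block-by-block.

B has Jordan form
J =
  [4, 1]
  [0, 4]
(up to reordering of blocks).

Per-block formulas:
  For a 2×2 Jordan block J_2(4): exp(t · J_2(4)) = e^(4t)·(I + t·N), where N is the 2×2 nilpotent shift.

After assembling e^{tJ} and conjugating by P, we get:

e^{tB} =
  [exp(4*t), t*exp(4*t)]
  [0, exp(4*t)]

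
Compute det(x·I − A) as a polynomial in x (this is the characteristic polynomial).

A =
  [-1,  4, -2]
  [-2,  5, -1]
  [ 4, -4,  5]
x^3 - 9*x^2 + 27*x - 27

Expanding det(x·I − A) (e.g. by cofactor expansion or by noting that A is similar to its Jordan form J, which has the same characteristic polynomial as A) gives
  χ_A(x) = x^3 - 9*x^2 + 27*x - 27
which factors as (x - 3)^3. The eigenvalues (with algebraic multiplicities) are λ = 3 with multiplicity 3.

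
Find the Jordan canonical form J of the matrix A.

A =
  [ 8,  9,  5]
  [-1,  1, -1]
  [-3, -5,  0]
J_3(3)

The characteristic polynomial is
  det(x·I − A) = x^3 - 9*x^2 + 27*x - 27 = (x - 3)^3

Eigenvalues and multiplicities (the geometric multiplicity of λ is n − rank(A − λI), which equals the number of Jordan blocks for λ):
  λ = 3: algebraic multiplicity = 3, geometric multiplicity = 1

Determining the block sizes for each eigenvalue:
  λ = 3: one block (gm = 1), so the single block has size am = 3 → block sizes [3]

Assembling the blocks gives a Jordan form
J =
  [3, 1, 0]
  [0, 3, 1]
  [0, 0, 3]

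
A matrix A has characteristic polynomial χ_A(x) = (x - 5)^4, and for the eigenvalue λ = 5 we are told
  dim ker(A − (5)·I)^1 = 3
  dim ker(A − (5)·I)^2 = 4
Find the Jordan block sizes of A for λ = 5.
Block sizes for λ = 5: [2, 1, 1]

From the dimensions of kernels of powers, the number of Jordan blocks of size at least j is d_j − d_{j−1} where d_j = dim ker(N^j) (with d_0 = 0). Computing the differences gives [3, 1].
The number of blocks of size exactly k is (#blocks of size ≥ k) − (#blocks of size ≥ k + 1), so the partition is: 2 block(s) of size 1, 1 block(s) of size 2.
In nonincreasing order the block sizes are [2, 1, 1].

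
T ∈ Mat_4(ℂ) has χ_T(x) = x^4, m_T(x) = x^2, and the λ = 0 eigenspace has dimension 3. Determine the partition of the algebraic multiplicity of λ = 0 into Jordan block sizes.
Block sizes for λ = 0: [2, 1, 1]

Step 1 — from the characteristic polynomial, algebraic multiplicity of λ = 0 is 4. From dim ker(T − (0)·I) = 3, there are exactly 3 Jordan blocks for λ = 0.
Step 2 — from the minimal polynomial, the factor (x − 0)^2 tells us the largest block for λ = 0 has size 2.
Step 3 — with total size 4, 3 blocks, and largest block 2, the block sizes (in nonincreasing order) are [2, 1, 1].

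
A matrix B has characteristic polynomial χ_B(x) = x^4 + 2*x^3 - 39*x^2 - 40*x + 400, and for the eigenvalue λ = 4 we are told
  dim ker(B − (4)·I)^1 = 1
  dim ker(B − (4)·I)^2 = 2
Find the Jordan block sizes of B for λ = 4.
Block sizes for λ = 4: [2]

From the dimensions of kernels of powers, the number of Jordan blocks of size at least j is d_j − d_{j−1} where d_j = dim ker(N^j) (with d_0 = 0). Computing the differences gives [1, 1].
The number of blocks of size exactly k is (#blocks of size ≥ k) − (#blocks of size ≥ k + 1), so the partition is: 1 block(s) of size 2.
In nonincreasing order the block sizes are [2].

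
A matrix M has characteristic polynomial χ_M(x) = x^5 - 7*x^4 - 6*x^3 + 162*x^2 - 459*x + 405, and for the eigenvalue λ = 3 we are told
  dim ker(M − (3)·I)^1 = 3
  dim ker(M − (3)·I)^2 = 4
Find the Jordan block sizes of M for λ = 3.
Block sizes for λ = 3: [2, 1, 1]

From the dimensions of kernels of powers, the number of Jordan blocks of size at least j is d_j − d_{j−1} where d_j = dim ker(N^j) (with d_0 = 0). Computing the differences gives [3, 1].
The number of blocks of size exactly k is (#blocks of size ≥ k) − (#blocks of size ≥ k + 1), so the partition is: 2 block(s) of size 1, 1 block(s) of size 2.
In nonincreasing order the block sizes are [2, 1, 1].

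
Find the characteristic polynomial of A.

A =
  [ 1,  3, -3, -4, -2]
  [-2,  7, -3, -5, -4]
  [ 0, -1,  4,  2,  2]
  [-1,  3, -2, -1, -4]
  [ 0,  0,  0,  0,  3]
x^5 - 14*x^4 + 78*x^3 - 216*x^2 + 297*x - 162

Expanding det(x·I − A) (e.g. by cofactor expansion or by noting that A is similar to its Jordan form J, which has the same characteristic polynomial as A) gives
  χ_A(x) = x^5 - 14*x^4 + 78*x^3 - 216*x^2 + 297*x - 162
which factors as (x - 3)^4*(x - 2). The eigenvalues (with algebraic multiplicities) are λ = 2 with multiplicity 1, λ = 3 with multiplicity 4.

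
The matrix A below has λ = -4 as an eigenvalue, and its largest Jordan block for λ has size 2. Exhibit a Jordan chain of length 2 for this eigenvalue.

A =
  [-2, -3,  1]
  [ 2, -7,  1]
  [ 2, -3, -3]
A Jordan chain for λ = -4 of length 2:
v_1 = (2, 2, 2)ᵀ
v_2 = (1, 0, 0)ᵀ

Let N = A − (-4)·I. We want v_2 with N^2 v_2 = 0 but N^1 v_2 ≠ 0; then v_{j-1} := N · v_j for j = 2, …, 2.

Pick v_2 = (1, 0, 0)ᵀ.
Then v_1 = N · v_2 = (2, 2, 2)ᵀ.

Sanity check: (A − (-4)·I) v_1 = (0, 0, 0)ᵀ = 0. ✓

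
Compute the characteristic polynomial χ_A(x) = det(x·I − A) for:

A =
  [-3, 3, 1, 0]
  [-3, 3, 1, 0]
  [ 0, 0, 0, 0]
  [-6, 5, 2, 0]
x^4

Expanding det(x·I − A) (e.g. by cofactor expansion or by noting that A is similar to its Jordan form J, which has the same characteristic polynomial as A) gives
  χ_A(x) = x^4
which factors as x^4. The eigenvalues (with algebraic multiplicities) are λ = 0 with multiplicity 4.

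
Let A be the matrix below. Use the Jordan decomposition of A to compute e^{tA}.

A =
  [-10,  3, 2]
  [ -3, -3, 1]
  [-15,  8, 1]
e^{tA} =
  [-3*t^2*exp(-4*t)/2 - 6*t*exp(-4*t) + exp(-4*t), t^2*exp(-4*t)/2 + 3*t*exp(-4*t), t^2*exp(-4*t)/2 + 2*t*exp(-4*t)]
  [-3*t*exp(-4*t), t*exp(-4*t) + exp(-4*t), t*exp(-4*t)]
  [-9*t^2*exp(-4*t)/2 - 15*t*exp(-4*t), 3*t^2*exp(-4*t)/2 + 8*t*exp(-4*t), 3*t^2*exp(-4*t)/2 + 5*t*exp(-4*t) + exp(-4*t)]

Strategy: write A = P · J · P⁻¹ where J is a Jordan canonical form, so e^{tA} = P · e^{tJ} · P⁻¹, and e^{tJ} can be computed block-by-block.

A has Jordan form
J =
  [-4,  1,  0]
  [ 0, -4,  1]
  [ 0,  0, -4]
(up to reordering of blocks).

Per-block formulas:
  For a 3×3 Jordan block J_3(-4): exp(t · J_3(-4)) = e^(-4t)·(I + t·N + (t^2/2)·N^2), where N is the 3×3 nilpotent shift.

After assembling e^{tJ} and conjugating by P, we get:

e^{tA} =
  [-3*t^2*exp(-4*t)/2 - 6*t*exp(-4*t) + exp(-4*t), t^2*exp(-4*t)/2 + 3*t*exp(-4*t), t^2*exp(-4*t)/2 + 2*t*exp(-4*t)]
  [-3*t*exp(-4*t), t*exp(-4*t) + exp(-4*t), t*exp(-4*t)]
  [-9*t^2*exp(-4*t)/2 - 15*t*exp(-4*t), 3*t^2*exp(-4*t)/2 + 8*t*exp(-4*t), 3*t^2*exp(-4*t)/2 + 5*t*exp(-4*t) + exp(-4*t)]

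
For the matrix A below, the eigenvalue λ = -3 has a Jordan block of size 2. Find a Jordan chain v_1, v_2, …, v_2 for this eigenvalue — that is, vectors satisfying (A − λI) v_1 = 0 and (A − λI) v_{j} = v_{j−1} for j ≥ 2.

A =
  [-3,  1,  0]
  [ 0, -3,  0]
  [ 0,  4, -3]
A Jordan chain for λ = -3 of length 2:
v_1 = (1, 0, 4)ᵀ
v_2 = (0, 1, 0)ᵀ

Let N = A − (-3)·I. We want v_2 with N^2 v_2 = 0 but N^1 v_2 ≠ 0; then v_{j-1} := N · v_j for j = 2, …, 2.

Pick v_2 = (0, 1, 0)ᵀ.
Then v_1 = N · v_2 = (1, 0, 4)ᵀ.

Sanity check: (A − (-3)·I) v_1 = (0, 0, 0)ᵀ = 0. ✓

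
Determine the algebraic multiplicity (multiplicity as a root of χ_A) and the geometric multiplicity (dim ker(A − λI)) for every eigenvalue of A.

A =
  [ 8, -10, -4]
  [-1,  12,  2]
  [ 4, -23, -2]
λ = 6: alg = 3, geom = 1

Step 1 — factor the characteristic polynomial to read off the algebraic multiplicities:
  χ_A(x) = (x - 6)^3

Step 2 — compute geometric multiplicities via the rank-nullity identity g(λ) = n − rank(A − λI):
  rank(A − (6)·I) = 2, so dim ker(A − (6)·I) = n − 2 = 1

Summary:
  λ = 6: algebraic multiplicity = 3, geometric multiplicity = 1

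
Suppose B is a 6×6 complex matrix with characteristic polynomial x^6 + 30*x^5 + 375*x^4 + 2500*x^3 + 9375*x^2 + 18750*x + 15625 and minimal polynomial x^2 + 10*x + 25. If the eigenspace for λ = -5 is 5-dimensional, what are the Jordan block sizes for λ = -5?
Block sizes for λ = -5: [2, 1, 1, 1, 1]

Step 1 — from the characteristic polynomial, algebraic multiplicity of λ = -5 is 6. From dim ker(B − (-5)·I) = 5, there are exactly 5 Jordan blocks for λ = -5.
Step 2 — from the minimal polynomial, the factor (x + 5)^2 tells us the largest block for λ = -5 has size 2.
Step 3 — with total size 6, 5 blocks, and largest block 2, the block sizes (in nonincreasing order) are [2, 1, 1, 1, 1].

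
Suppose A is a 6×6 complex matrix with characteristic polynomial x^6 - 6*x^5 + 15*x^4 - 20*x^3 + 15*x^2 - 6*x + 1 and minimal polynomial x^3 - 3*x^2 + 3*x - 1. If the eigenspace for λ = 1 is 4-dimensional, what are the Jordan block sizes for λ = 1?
Block sizes for λ = 1: [3, 1, 1, 1]

Step 1 — from the characteristic polynomial, algebraic multiplicity of λ = 1 is 6. From dim ker(A − (1)·I) = 4, there are exactly 4 Jordan blocks for λ = 1.
Step 2 — from the minimal polynomial, the factor (x − 1)^3 tells us the largest block for λ = 1 has size 3.
Step 3 — with total size 6, 4 blocks, and largest block 3, the block sizes (in nonincreasing order) are [3, 1, 1, 1].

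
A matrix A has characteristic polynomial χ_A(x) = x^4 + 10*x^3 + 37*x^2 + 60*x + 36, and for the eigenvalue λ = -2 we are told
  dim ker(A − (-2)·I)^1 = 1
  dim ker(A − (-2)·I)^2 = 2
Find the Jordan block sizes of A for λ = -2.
Block sizes for λ = -2: [2]

From the dimensions of kernels of powers, the number of Jordan blocks of size at least j is d_j − d_{j−1} where d_j = dim ker(N^j) (with d_0 = 0). Computing the differences gives [1, 1].
The number of blocks of size exactly k is (#blocks of size ≥ k) − (#blocks of size ≥ k + 1), so the partition is: 1 block(s) of size 2.
In nonincreasing order the block sizes are [2].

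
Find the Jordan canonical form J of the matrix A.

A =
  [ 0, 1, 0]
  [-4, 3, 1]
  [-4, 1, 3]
J_3(2)

The characteristic polynomial is
  det(x·I − A) = x^3 - 6*x^2 + 12*x - 8 = (x - 2)^3

Eigenvalues and multiplicities (the geometric multiplicity of λ is n − rank(A − λI), which equals the number of Jordan blocks for λ):
  λ = 2: algebraic multiplicity = 3, geometric multiplicity = 1

Determining the block sizes for each eigenvalue:
  λ = 2: one block (gm = 1), so the single block has size am = 3 → block sizes [3]

Assembling the blocks gives a Jordan form
J =
  [2, 1, 0]
  [0, 2, 1]
  [0, 0, 2]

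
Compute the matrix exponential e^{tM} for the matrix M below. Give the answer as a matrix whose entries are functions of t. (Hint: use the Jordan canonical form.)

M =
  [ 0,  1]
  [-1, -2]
e^{tM} =
  [t*exp(-t) + exp(-t), t*exp(-t)]
  [-t*exp(-t), -t*exp(-t) + exp(-t)]

Strategy: write M = P · J · P⁻¹ where J is a Jordan canonical form, so e^{tM} = P · e^{tJ} · P⁻¹, and e^{tJ} can be computed block-by-block.

M has Jordan form
J =
  [-1,  1]
  [ 0, -1]
(up to reordering of blocks).

Per-block formulas:
  For a 2×2 Jordan block J_2(-1): exp(t · J_2(-1)) = e^(-1t)·(I + t·N), where N is the 2×2 nilpotent shift.

After assembling e^{tJ} and conjugating by P, we get:

e^{tM} =
  [t*exp(-t) + exp(-t), t*exp(-t)]
  [-t*exp(-t), -t*exp(-t) + exp(-t)]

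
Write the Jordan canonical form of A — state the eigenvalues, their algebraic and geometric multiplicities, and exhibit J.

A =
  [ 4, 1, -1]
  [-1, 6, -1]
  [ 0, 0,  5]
J_2(5) ⊕ J_1(5)

The characteristic polynomial is
  det(x·I − A) = x^3 - 15*x^2 + 75*x - 125 = (x - 5)^3

Eigenvalues and multiplicities (the geometric multiplicity of λ is n − rank(A − λI), which equals the number of Jordan blocks for λ):
  λ = 5: algebraic multiplicity = 3, geometric multiplicity = 2

Determining the block sizes for each eigenvalue:
  λ = 5: 2 blocks summing to 3 forces exactly one block of size 2 and the rest size 1 → block sizes [2, 1]

Assembling the blocks gives a Jordan form
J =
  [5, 1, 0]
  [0, 5, 0]
  [0, 0, 5]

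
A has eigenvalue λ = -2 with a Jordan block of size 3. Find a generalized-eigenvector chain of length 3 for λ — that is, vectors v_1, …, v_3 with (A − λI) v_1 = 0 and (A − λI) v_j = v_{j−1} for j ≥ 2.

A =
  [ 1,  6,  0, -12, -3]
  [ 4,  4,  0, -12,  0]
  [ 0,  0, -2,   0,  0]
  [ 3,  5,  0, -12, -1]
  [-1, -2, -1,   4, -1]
A Jordan chain for λ = -2 of length 3:
v_1 = (3, 0, 0, 1, -1)ᵀ
v_2 = (0, 0, 0, 0, -1)ᵀ
v_3 = (0, 0, 1, 0, 0)ᵀ

Let N = A − (-2)·I. We want v_3 with N^3 v_3 = 0 but N^2 v_3 ≠ 0; then v_{j-1} := N · v_j for j = 3, …, 2.

Pick v_3 = (0, 0, 1, 0, 0)ᵀ.
Then v_2 = N · v_3 = (0, 0, 0, 0, -1)ᵀ.
Then v_1 = N · v_2 = (3, 0, 0, 1, -1)ᵀ.

Sanity check: (A − (-2)·I) v_1 = (0, 0, 0, 0, 0)ᵀ = 0. ✓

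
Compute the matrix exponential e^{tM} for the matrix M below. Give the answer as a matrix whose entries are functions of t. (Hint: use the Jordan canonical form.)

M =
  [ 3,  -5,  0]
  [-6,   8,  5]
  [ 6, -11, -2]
e^{tM} =
  [15*t^2*exp(3*t) + exp(3*t), -25*t^2*exp(3*t)/2 - 5*t*exp(3*t), -25*t^2*exp(3*t)/2]
  [-6*t*exp(3*t), 5*t*exp(3*t) + exp(3*t), 5*t*exp(3*t)]
  [18*t^2*exp(3*t) + 6*t*exp(3*t), -15*t^2*exp(3*t) - 11*t*exp(3*t), -15*t^2*exp(3*t) - 5*t*exp(3*t) + exp(3*t)]

Strategy: write M = P · J · P⁻¹ where J is a Jordan canonical form, so e^{tM} = P · e^{tJ} · P⁻¹, and e^{tJ} can be computed block-by-block.

M has Jordan form
J =
  [3, 1, 0]
  [0, 3, 1]
  [0, 0, 3]
(up to reordering of blocks).

Per-block formulas:
  For a 3×3 Jordan block J_3(3): exp(t · J_3(3)) = e^(3t)·(I + t·N + (t^2/2)·N^2), where N is the 3×3 nilpotent shift.

After assembling e^{tJ} and conjugating by P, we get:

e^{tM} =
  [15*t^2*exp(3*t) + exp(3*t), -25*t^2*exp(3*t)/2 - 5*t*exp(3*t), -25*t^2*exp(3*t)/2]
  [-6*t*exp(3*t), 5*t*exp(3*t) + exp(3*t), 5*t*exp(3*t)]
  [18*t^2*exp(3*t) + 6*t*exp(3*t), -15*t^2*exp(3*t) - 11*t*exp(3*t), -15*t^2*exp(3*t) - 5*t*exp(3*t) + exp(3*t)]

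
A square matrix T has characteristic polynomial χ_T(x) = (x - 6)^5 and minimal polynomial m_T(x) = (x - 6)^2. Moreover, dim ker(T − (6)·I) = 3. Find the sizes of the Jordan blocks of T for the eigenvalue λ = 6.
Block sizes for λ = 6: [2, 2, 1]

Step 1 — from the characteristic polynomial, algebraic multiplicity of λ = 6 is 5. From dim ker(T − (6)·I) = 3, there are exactly 3 Jordan blocks for λ = 6.
Step 2 — from the minimal polynomial, the factor (x − 6)^2 tells us the largest block for λ = 6 has size 2.
Step 3 — with total size 5, 3 blocks, and largest block 2, the block sizes (in nonincreasing order) are [2, 2, 1].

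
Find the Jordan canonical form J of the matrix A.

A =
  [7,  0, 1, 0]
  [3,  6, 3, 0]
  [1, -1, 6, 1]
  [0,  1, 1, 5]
J_3(6) ⊕ J_1(6)

The characteristic polynomial is
  det(x·I − A) = x^4 - 24*x^3 + 216*x^2 - 864*x + 1296 = (x - 6)^4

Eigenvalues and multiplicities (the geometric multiplicity of λ is n − rank(A − λI), which equals the number of Jordan blocks for λ):
  λ = 6: algebraic multiplicity = 4, geometric multiplicity = 2

Determining the block sizes for each eigenvalue:
  λ = 6: with am = 4 and gm = 2, the partition is not yet determined (e.g. several partitions of 4 into 2 parts exist). Let N = A − (6)·I. Computing rank(N^1) = 2, rank(N^2) = 1, rank(N^3) = 0; the number of blocks of size ≥ j is rank(N^{j−1}) − rank(N^j), giving [2, 1, 1]. So we have 1 block(s) of size 3, 1 block(s) of size 1 → block sizes [3, 1]

Assembling the blocks gives a Jordan form
J =
  [6, 1, 0, 0]
  [0, 6, 1, 0]
  [0, 0, 6, 0]
  [0, 0, 0, 6]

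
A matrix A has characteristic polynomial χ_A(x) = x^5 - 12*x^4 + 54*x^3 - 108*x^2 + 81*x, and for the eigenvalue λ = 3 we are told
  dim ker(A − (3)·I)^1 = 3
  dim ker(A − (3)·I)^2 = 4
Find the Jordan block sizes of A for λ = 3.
Block sizes for λ = 3: [2, 1, 1]

From the dimensions of kernels of powers, the number of Jordan blocks of size at least j is d_j − d_{j−1} where d_j = dim ker(N^j) (with d_0 = 0). Computing the differences gives [3, 1].
The number of blocks of size exactly k is (#blocks of size ≥ k) − (#blocks of size ≥ k + 1), so the partition is: 2 block(s) of size 1, 1 block(s) of size 2.
In nonincreasing order the block sizes are [2, 1, 1].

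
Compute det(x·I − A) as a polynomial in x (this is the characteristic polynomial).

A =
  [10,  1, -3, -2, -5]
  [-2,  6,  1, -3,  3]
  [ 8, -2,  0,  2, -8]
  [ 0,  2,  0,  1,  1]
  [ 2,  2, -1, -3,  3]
x^5 - 20*x^4 + 160*x^3 - 640*x^2 + 1280*x - 1024

Expanding det(x·I − A) (e.g. by cofactor expansion or by noting that A is similar to its Jordan form J, which has the same characteristic polynomial as A) gives
  χ_A(x) = x^5 - 20*x^4 + 160*x^3 - 640*x^2 + 1280*x - 1024
which factors as (x - 4)^5. The eigenvalues (with algebraic multiplicities) are λ = 4 with multiplicity 5.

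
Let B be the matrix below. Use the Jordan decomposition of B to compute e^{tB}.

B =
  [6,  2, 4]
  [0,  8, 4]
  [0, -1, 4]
e^{tB} =
  [exp(6*t), 2*t*exp(6*t), 4*t*exp(6*t)]
  [0, 2*t*exp(6*t) + exp(6*t), 4*t*exp(6*t)]
  [0, -t*exp(6*t), -2*t*exp(6*t) + exp(6*t)]

Strategy: write B = P · J · P⁻¹ where J is a Jordan canonical form, so e^{tB} = P · e^{tJ} · P⁻¹, and e^{tJ} can be computed block-by-block.

B has Jordan form
J =
  [6, 1, 0]
  [0, 6, 0]
  [0, 0, 6]
(up to reordering of blocks).

Per-block formulas:
  For a 2×2 Jordan block J_2(6): exp(t · J_2(6)) = e^(6t)·(I + t·N), where N is the 2×2 nilpotent shift.
  For a 1×1 block at λ = 6: exp(t · [6]) = [e^(6t)].

After assembling e^{tJ} and conjugating by P, we get:

e^{tB} =
  [exp(6*t), 2*t*exp(6*t), 4*t*exp(6*t)]
  [0, 2*t*exp(6*t) + exp(6*t), 4*t*exp(6*t)]
  [0, -t*exp(6*t), -2*t*exp(6*t) + exp(6*t)]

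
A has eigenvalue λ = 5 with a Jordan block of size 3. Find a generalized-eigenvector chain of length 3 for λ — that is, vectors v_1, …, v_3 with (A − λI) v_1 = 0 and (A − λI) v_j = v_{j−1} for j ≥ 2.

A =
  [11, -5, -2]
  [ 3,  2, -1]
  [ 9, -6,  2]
A Jordan chain for λ = 5 of length 3:
v_1 = (3, 0, 9)ᵀ
v_2 = (6, 3, 9)ᵀ
v_3 = (1, 0, 0)ᵀ

Let N = A − (5)·I. We want v_3 with N^3 v_3 = 0 but N^2 v_3 ≠ 0; then v_{j-1} := N · v_j for j = 3, …, 2.

Pick v_3 = (1, 0, 0)ᵀ.
Then v_2 = N · v_3 = (6, 3, 9)ᵀ.
Then v_1 = N · v_2 = (3, 0, 9)ᵀ.

Sanity check: (A − (5)·I) v_1 = (0, 0, 0)ᵀ = 0. ✓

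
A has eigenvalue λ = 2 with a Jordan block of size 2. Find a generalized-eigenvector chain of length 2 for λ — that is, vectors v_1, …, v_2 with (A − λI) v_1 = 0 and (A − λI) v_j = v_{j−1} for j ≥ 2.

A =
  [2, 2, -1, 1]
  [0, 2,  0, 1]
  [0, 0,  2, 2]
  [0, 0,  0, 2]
A Jordan chain for λ = 2 of length 2:
v_1 = (2, 0, 0, 0)ᵀ
v_2 = (0, 1, 0, 0)ᵀ

Let N = A − (2)·I. We want v_2 with N^2 v_2 = 0 but N^1 v_2 ≠ 0; then v_{j-1} := N · v_j for j = 2, …, 2.

Pick v_2 = (0, 1, 0, 0)ᵀ.
Then v_1 = N · v_2 = (2, 0, 0, 0)ᵀ.

Sanity check: (A − (2)·I) v_1 = (0, 0, 0, 0)ᵀ = 0. ✓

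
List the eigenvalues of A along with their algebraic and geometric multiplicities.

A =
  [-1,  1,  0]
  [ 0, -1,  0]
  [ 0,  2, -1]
λ = -1: alg = 3, geom = 2

Step 1 — factor the characteristic polynomial to read off the algebraic multiplicities:
  χ_A(x) = (x + 1)^3

Step 2 — compute geometric multiplicities via the rank-nullity identity g(λ) = n − rank(A − λI):
  rank(A − (-1)·I) = 1, so dim ker(A − (-1)·I) = n − 1 = 2

Summary:
  λ = -1: algebraic multiplicity = 3, geometric multiplicity = 2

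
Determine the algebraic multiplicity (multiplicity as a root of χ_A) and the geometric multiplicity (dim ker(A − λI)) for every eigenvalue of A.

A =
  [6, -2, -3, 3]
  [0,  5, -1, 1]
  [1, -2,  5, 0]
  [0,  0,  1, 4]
λ = 5: alg = 4, geom = 2

Step 1 — factor the characteristic polynomial to read off the algebraic multiplicities:
  χ_A(x) = (x - 5)^4

Step 2 — compute geometric multiplicities via the rank-nullity identity g(λ) = n − rank(A − λI):
  rank(A − (5)·I) = 2, so dim ker(A − (5)·I) = n − 2 = 2

Summary:
  λ = 5: algebraic multiplicity = 4, geometric multiplicity = 2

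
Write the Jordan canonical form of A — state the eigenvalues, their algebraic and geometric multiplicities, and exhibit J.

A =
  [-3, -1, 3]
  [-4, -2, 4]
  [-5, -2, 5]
J_3(0)

The characteristic polynomial is
  det(x·I − A) = x^3

Eigenvalues and multiplicities (the geometric multiplicity of λ is n − rank(A − λI), which equals the number of Jordan blocks for λ):
  λ = 0: algebraic multiplicity = 3, geometric multiplicity = 1

Determining the block sizes for each eigenvalue:
  λ = 0: one block (gm = 1), so the single block has size am = 3 → block sizes [3]

Assembling the blocks gives a Jordan form
J =
  [0, 1, 0]
  [0, 0, 1]
  [0, 0, 0]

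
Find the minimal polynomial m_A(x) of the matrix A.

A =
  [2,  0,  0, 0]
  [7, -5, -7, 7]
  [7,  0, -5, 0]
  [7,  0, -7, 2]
x^2 + 3*x - 10

The characteristic polynomial is χ_A(x) = (x - 2)^2*(x + 5)^2, so the eigenvalues are known. The minimal polynomial is
  m_A(x) = Π_λ (x − λ)^{k_λ}
where k_λ is the size of the *largest* Jordan block for λ (equivalently, the smallest k with (A − λI)^k v = 0 for every generalised eigenvector v of λ).

  λ = -5: largest Jordan block has size 1, contributing (x + 5)
  λ = 2: largest Jordan block has size 1, contributing (x − 2)

So m_A(x) = (x - 2)*(x + 5) = x^2 + 3*x - 10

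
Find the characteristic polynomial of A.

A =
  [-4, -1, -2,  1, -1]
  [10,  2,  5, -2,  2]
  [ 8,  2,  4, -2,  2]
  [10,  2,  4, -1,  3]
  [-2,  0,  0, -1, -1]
x^5

Expanding det(x·I − A) (e.g. by cofactor expansion or by noting that A is similar to its Jordan form J, which has the same characteristic polynomial as A) gives
  χ_A(x) = x^5
which factors as x^5. The eigenvalues (with algebraic multiplicities) are λ = 0 with multiplicity 5.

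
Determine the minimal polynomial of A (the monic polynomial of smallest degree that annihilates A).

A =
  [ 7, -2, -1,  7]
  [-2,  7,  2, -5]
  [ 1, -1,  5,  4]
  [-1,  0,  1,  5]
x^3 - 18*x^2 + 108*x - 216

The characteristic polynomial is χ_A(x) = (x - 6)^4, so the eigenvalues are known. The minimal polynomial is
  m_A(x) = Π_λ (x − λ)^{k_λ}
where k_λ is the size of the *largest* Jordan block for λ (equivalently, the smallest k with (A − λI)^k v = 0 for every generalised eigenvector v of λ).

  λ = 6: largest Jordan block has size 3, contributing (x − 6)^3

So m_A(x) = (x - 6)^3 = x^3 - 18*x^2 + 108*x - 216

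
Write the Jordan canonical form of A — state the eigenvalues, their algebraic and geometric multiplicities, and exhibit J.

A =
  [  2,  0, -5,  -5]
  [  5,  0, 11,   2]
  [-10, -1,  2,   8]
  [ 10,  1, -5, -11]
J_3(-3) ⊕ J_1(2)

The characteristic polynomial is
  det(x·I − A) = x^4 + 7*x^3 + 9*x^2 - 27*x - 54 = (x - 2)*(x + 3)^3

Eigenvalues and multiplicities (the geometric multiplicity of λ is n − rank(A − λI), which equals the number of Jordan blocks for λ):
  λ = -3: algebraic multiplicity = 3, geometric multiplicity = 1
  λ = 2: algebraic multiplicity = 1, geometric multiplicity = 1

Determining the block sizes for each eigenvalue:
  λ = -3: one block (gm = 1), so the single block has size am = 3 → block sizes [3]
  λ = 2: one block (gm = 1), so the single block has size am = 1 → block sizes [1]

Assembling the blocks gives a Jordan form
J =
  [-3,  1,  0, 0]
  [ 0, -3,  1, 0]
  [ 0,  0, -3, 0]
  [ 0,  0,  0, 2]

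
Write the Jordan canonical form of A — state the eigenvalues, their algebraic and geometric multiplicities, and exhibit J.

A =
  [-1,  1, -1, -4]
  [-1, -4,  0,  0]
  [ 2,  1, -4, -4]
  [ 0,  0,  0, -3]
J_3(-3) ⊕ J_1(-3)

The characteristic polynomial is
  det(x·I − A) = x^4 + 12*x^3 + 54*x^2 + 108*x + 81 = (x + 3)^4

Eigenvalues and multiplicities (the geometric multiplicity of λ is n − rank(A − λI), which equals the number of Jordan blocks for λ):
  λ = -3: algebraic multiplicity = 4, geometric multiplicity = 2

Determining the block sizes for each eigenvalue:
  λ = -3: with am = 4 and gm = 2, the partition is not yet determined (e.g. several partitions of 4 into 2 parts exist). Let N = A − (-3)·I. Computing rank(N^1) = 2, rank(N^2) = 1, rank(N^3) = 0; the number of blocks of size ≥ j is rank(N^{j−1}) − rank(N^j), giving [2, 1, 1]. So we have 1 block(s) of size 3, 1 block(s) of size 1 → block sizes [3, 1]

Assembling the blocks gives a Jordan form
J =
  [-3,  1,  0,  0]
  [ 0, -3,  1,  0]
  [ 0,  0, -3,  0]
  [ 0,  0,  0, -3]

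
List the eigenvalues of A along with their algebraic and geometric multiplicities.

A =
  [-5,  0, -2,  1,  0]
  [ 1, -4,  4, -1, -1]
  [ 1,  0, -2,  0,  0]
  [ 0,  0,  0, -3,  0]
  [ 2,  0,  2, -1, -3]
λ = -4: alg = 2, geom = 2; λ = -3: alg = 3, geom = 2

Step 1 — factor the characteristic polynomial to read off the algebraic multiplicities:
  χ_A(x) = (x + 3)^3*(x + 4)^2

Step 2 — compute geometric multiplicities via the rank-nullity identity g(λ) = n − rank(A − λI):
  rank(A − (-4)·I) = 3, so dim ker(A − (-4)·I) = n − 3 = 2
  rank(A − (-3)·I) = 3, so dim ker(A − (-3)·I) = n − 3 = 2

Summary:
  λ = -4: algebraic multiplicity = 2, geometric multiplicity = 2
  λ = -3: algebraic multiplicity = 3, geometric multiplicity = 2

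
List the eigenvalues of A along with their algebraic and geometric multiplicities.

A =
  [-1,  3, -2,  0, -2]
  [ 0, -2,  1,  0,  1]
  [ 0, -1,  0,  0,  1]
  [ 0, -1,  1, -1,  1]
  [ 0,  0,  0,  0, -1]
λ = -1: alg = 5, geom = 3

Step 1 — factor the characteristic polynomial to read off the algebraic multiplicities:
  χ_A(x) = (x + 1)^5

Step 2 — compute geometric multiplicities via the rank-nullity identity g(λ) = n − rank(A − λI):
  rank(A − (-1)·I) = 2, so dim ker(A − (-1)·I) = n − 2 = 3

Summary:
  λ = -1: algebraic multiplicity = 5, geometric multiplicity = 3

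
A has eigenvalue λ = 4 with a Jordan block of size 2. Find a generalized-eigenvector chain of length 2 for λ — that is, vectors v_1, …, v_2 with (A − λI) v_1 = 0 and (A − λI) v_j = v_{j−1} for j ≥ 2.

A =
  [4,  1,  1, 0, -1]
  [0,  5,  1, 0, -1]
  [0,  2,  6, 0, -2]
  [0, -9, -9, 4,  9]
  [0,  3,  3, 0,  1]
A Jordan chain for λ = 4 of length 2:
v_1 = (1, 1, 2, -9, 3)ᵀ
v_2 = (0, 1, 0, 0, 0)ᵀ

Let N = A − (4)·I. We want v_2 with N^2 v_2 = 0 but N^1 v_2 ≠ 0; then v_{j-1} := N · v_j for j = 2, …, 2.

Pick v_2 = (0, 1, 0, 0, 0)ᵀ.
Then v_1 = N · v_2 = (1, 1, 2, -9, 3)ᵀ.

Sanity check: (A − (4)·I) v_1 = (0, 0, 0, 0, 0)ᵀ = 0. ✓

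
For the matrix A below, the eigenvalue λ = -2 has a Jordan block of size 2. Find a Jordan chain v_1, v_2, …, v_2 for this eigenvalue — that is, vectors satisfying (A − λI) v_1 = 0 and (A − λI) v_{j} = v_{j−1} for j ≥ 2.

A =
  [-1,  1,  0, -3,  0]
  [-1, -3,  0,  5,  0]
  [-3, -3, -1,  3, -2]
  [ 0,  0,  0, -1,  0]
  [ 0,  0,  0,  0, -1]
A Jordan chain for λ = -2 of length 2:
v_1 = (1, -1, 0, 0, 0)ᵀ
v_2 = (1, 0, 3, 0, 0)ᵀ

Let N = A − (-2)·I. We want v_2 with N^2 v_2 = 0 but N^1 v_2 ≠ 0; then v_{j-1} := N · v_j for j = 2, …, 2.

Pick v_2 = (1, 0, 3, 0, 0)ᵀ.
Then v_1 = N · v_2 = (1, -1, 0, 0, 0)ᵀ.

Sanity check: (A − (-2)·I) v_1 = (0, 0, 0, 0, 0)ᵀ = 0. ✓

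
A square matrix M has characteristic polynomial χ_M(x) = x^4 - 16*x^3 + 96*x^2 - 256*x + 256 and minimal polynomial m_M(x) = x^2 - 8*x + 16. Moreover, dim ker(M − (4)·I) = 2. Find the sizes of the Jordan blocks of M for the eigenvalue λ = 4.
Block sizes for λ = 4: [2, 2]

Step 1 — from the characteristic polynomial, algebraic multiplicity of λ = 4 is 4. From dim ker(M − (4)·I) = 2, there are exactly 2 Jordan blocks for λ = 4.
Step 2 — from the minimal polynomial, the factor (x − 4)^2 tells us the largest block for λ = 4 has size 2.
Step 3 — with total size 4, 2 blocks, and largest block 2, the block sizes (in nonincreasing order) are [2, 2].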